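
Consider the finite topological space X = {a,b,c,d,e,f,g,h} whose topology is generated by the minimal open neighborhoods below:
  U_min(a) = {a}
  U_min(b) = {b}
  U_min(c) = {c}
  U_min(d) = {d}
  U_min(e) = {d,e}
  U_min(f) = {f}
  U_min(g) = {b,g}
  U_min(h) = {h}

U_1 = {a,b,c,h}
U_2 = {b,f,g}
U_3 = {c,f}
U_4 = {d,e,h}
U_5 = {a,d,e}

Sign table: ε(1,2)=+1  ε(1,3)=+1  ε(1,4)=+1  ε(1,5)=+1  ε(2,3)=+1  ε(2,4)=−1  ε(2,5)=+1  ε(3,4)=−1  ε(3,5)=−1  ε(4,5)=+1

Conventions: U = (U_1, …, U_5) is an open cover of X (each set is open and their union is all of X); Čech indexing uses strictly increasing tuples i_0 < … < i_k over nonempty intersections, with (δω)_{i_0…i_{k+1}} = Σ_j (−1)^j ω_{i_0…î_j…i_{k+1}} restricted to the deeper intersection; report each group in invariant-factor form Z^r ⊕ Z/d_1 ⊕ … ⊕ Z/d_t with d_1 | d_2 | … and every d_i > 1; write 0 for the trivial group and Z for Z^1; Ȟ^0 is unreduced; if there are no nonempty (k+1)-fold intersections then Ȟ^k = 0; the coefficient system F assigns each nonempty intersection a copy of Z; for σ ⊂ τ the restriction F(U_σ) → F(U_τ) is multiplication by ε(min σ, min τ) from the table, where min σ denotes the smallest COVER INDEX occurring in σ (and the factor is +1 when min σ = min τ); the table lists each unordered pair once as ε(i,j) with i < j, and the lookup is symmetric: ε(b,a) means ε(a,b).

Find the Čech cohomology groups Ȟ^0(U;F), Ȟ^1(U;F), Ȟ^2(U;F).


Ȟ^0(U;F) ≅ Z, Ȟ^1(U;F) ≅ Z^2, Ȟ^2(U;F) ≅ 0

nonempty overlaps:
  U12={b} U13={c} U14={h} U15={a} U23={f} U45={d,e}
C dims 5,6; δ0: rk 4, SNF 1^4
degree 0: 5−4−0 = 1 → Ȟ^0 ≅ Z
degree 1: 6−0−4 = 2 → Ȟ^1 ≅ Z^2
degree 2: 0−0−0 = 0 → Ȟ^2 ≅ 0


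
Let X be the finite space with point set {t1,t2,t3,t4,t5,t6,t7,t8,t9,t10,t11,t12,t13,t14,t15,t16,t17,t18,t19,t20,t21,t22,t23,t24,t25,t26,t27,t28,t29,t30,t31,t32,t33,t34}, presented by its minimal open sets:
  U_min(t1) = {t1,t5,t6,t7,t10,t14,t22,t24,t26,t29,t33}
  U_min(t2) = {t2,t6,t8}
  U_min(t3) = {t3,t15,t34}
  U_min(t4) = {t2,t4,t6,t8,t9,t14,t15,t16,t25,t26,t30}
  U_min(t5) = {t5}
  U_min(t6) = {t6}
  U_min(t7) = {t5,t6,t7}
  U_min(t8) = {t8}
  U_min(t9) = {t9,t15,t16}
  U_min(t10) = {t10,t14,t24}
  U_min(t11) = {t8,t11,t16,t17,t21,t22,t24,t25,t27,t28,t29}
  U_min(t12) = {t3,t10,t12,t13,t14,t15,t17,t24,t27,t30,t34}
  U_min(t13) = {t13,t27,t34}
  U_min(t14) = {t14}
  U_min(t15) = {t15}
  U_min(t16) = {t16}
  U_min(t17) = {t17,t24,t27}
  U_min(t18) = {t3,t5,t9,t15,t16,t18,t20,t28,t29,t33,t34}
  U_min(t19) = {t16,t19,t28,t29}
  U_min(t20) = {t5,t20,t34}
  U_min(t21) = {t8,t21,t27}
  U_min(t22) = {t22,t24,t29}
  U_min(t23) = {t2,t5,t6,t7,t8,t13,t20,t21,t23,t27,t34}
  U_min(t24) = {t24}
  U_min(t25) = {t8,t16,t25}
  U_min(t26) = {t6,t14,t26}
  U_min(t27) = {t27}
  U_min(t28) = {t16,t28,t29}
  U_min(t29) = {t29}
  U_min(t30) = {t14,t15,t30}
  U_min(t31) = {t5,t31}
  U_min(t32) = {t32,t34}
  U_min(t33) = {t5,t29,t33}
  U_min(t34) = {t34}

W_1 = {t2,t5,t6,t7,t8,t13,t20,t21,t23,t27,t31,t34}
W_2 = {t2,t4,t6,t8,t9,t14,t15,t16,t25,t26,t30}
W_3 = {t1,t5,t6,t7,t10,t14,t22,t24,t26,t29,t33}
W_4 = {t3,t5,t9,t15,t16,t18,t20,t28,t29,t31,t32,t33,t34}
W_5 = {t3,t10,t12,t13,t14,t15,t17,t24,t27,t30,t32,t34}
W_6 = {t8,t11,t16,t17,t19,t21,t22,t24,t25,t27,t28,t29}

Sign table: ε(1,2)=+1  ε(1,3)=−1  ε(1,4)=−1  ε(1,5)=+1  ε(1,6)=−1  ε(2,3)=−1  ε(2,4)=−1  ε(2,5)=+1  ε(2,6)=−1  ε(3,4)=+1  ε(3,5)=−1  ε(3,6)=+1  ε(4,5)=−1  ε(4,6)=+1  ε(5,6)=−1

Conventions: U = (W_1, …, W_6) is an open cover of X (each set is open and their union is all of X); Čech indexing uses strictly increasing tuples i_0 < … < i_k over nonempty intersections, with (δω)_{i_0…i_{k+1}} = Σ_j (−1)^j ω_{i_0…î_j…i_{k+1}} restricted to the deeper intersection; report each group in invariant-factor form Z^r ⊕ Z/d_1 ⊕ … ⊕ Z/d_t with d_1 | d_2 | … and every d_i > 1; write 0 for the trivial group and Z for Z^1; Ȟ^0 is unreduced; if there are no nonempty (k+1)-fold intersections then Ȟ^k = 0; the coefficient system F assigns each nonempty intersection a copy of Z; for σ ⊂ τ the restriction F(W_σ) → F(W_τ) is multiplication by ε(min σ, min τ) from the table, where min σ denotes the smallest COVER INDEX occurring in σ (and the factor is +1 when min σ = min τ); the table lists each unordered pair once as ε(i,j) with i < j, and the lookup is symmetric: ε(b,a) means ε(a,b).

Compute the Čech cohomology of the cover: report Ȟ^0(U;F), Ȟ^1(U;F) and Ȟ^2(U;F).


Ȟ^0 = Z; Ȟ^1 = 0; Ȟ^2 = Z/2

nonempty intersections:
  W12={t2,t6,t8} W13={t5,t6,t7} W14={t5,t20,t31,t34} W15={t13,t27,t34} W16={t8,t21,t27} W23={t6,t14,t26} W24={t9,t15,t16} W25={t14,t15,t30} W26={t8,t16,t25} W34={t5,t29,t33} W35={t10,t14,t24} W36={t22,t24,t29} W45={t3,t15,t32,t34} W46={t16,t28,t29} W56={t17,t24,t27}
  W123={t6} W126={t8} W134={t5} W145={t34} W156={t27} W235={t14} W245={t15} W246={t16} W346={t29} W356={t24}
C dims 6,15,10; δ0: rk 5, SNF 1^5; δ1: rk 10, SNF 1^9·2
Ȟ^0: (6−5)−0=1 ⇒ Z
Ȟ^1: (15−10)−5=0 ⇒ 0
Ȟ^2: (10−0)−10=0 plus torsion [2] ⇒ Z/2


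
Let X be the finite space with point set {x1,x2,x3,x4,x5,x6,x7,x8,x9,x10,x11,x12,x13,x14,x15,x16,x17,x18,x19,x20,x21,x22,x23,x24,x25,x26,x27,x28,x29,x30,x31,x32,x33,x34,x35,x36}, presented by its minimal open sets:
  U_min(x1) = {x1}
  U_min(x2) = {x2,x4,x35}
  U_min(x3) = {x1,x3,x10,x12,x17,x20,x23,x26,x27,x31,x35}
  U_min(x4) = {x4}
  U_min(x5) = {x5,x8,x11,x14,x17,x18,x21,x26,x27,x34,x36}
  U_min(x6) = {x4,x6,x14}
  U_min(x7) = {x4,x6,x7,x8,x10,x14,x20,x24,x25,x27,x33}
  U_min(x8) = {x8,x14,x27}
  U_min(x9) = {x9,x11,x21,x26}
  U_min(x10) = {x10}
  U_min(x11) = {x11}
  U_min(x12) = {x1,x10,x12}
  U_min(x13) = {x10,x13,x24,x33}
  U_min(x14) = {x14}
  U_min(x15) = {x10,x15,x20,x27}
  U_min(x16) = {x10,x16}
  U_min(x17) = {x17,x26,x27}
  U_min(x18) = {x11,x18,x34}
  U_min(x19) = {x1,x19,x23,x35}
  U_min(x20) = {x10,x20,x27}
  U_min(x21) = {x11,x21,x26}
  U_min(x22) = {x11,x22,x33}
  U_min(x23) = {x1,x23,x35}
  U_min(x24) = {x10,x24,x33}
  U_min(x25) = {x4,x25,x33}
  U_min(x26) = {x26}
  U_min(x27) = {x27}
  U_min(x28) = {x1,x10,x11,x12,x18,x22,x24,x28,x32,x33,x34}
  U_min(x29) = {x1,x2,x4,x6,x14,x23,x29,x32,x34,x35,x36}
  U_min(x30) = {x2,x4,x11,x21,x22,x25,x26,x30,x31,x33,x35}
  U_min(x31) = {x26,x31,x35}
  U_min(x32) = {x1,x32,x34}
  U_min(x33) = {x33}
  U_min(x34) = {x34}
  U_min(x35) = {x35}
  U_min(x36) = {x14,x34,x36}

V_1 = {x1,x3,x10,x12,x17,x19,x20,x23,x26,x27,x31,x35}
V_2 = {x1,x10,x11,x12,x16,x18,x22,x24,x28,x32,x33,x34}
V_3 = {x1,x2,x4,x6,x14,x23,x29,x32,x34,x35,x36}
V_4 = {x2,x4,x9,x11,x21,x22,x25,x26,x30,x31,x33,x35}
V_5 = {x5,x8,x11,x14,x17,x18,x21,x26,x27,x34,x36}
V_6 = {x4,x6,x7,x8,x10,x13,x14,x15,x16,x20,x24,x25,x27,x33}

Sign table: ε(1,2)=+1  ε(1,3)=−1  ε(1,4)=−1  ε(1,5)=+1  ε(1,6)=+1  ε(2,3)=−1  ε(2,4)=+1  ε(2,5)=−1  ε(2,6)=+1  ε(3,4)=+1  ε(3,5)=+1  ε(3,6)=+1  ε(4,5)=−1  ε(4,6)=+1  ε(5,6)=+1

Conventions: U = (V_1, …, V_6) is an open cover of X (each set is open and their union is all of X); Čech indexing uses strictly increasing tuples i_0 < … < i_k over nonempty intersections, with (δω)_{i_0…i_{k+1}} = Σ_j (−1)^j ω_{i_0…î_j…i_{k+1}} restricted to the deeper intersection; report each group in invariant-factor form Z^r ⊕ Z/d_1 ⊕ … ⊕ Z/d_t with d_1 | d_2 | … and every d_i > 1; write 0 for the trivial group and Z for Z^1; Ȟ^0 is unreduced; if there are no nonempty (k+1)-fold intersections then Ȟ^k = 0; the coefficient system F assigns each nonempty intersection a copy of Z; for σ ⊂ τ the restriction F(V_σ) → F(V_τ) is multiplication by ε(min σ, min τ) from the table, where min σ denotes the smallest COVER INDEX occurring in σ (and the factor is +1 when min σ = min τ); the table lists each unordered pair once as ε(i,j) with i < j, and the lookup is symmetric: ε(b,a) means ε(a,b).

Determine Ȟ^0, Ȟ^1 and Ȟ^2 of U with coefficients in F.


Ȟ^0 = 0, Ȟ^1 = Z/2 and Ȟ^2 = Z

nonempty intersections:
  V12={x1,x10,x12} V13={x1,x23,x35} V14={x26,x31,x35} V15={x17,x26,x27} V16={x10,x20,x27} V23={x1,x32,x34} V24={x11,x22,x33} V25={x11,x18,x34} V26={x10,x16,x24,x33} V34={x2,x4,x35} V35={x14,x34,x36} V36={x4,x6,x14} V45={x11,x21,x26} V46={x4,x25,x33} V56={x8,x14,x27}
  V123={x1} V126={x10} V134={x35} V145={x26} V156={x27} V235={x34} V245={x11} V246={x33} V346={x4} V356={x14}
C dims 6,15,10; δ0: rk 6, SNF 1^5·2; δ1: rk 9, SNF 1^9
Ȟ^0: (6−6)−0=0 ⇒ 0
Ȟ^1: (15−9)−6=0 plus torsion [2] ⇒ Z/2
Ȟ^2: (10−0)−9=1 ⇒ Z


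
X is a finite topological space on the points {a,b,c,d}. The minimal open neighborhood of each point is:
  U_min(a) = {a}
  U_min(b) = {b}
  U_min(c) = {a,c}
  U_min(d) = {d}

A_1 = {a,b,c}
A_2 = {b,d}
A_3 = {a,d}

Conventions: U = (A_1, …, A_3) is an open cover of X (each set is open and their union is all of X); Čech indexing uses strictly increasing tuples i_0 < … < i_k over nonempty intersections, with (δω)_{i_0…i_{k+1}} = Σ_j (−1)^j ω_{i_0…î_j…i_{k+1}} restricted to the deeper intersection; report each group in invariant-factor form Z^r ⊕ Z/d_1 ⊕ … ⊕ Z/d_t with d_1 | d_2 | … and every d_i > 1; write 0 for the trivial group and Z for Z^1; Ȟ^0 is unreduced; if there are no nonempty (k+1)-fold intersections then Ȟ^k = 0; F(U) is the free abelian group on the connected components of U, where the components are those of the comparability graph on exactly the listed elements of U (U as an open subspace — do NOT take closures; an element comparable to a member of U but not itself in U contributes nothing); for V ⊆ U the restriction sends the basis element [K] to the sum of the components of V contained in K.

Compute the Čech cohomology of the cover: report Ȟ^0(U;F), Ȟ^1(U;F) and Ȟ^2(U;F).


nonempty intersections:
  A12={b} A13={a} A23={d}
components per intersection:
  A1: {a,c} {b}
  A2: {b} {d}
  A3: {a} {d}
  A12: {b}
  A13: {a}
  A23: {d}
C dims 6,3; δ0: rk 3, SNF 1^3
Ȟ^0: (6−3)−0=3 ⇒ Z^3
Ȟ^1: (3−0)−3=0 ⇒ 0
Ȟ^2: (0−0)−0=0 ⇒ 0

Ȟ^0 = Z^3,  Ȟ^1 = 0,  Ȟ^2 = 0


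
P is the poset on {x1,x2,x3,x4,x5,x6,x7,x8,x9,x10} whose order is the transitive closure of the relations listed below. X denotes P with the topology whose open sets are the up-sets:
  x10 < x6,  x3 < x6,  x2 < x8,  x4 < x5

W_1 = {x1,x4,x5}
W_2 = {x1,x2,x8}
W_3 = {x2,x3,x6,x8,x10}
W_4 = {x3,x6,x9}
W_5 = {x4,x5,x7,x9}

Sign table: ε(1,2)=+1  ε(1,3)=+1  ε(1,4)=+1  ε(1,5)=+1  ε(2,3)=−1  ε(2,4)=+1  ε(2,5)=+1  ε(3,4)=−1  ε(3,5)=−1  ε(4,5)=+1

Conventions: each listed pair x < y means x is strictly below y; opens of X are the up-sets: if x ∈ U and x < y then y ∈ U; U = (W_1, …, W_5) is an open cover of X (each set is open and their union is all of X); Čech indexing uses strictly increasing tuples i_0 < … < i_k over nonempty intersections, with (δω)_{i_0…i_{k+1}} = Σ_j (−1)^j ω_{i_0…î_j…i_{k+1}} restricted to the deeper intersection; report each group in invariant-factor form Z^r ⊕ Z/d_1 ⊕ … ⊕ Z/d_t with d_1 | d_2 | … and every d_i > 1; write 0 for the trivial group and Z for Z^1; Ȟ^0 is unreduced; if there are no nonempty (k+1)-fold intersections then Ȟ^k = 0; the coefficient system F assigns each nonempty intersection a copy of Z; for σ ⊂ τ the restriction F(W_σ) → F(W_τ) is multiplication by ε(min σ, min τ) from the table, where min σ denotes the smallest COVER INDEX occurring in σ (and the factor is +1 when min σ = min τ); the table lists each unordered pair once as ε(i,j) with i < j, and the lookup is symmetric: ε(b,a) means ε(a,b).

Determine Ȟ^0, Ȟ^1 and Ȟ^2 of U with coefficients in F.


Ȟ^0 = Z,  Ȟ^1 = Z,  Ȟ^2 = 0

nonempty overlaps:
  W12={x1} W15={x4,x5} W23={x2,x8} W34={x3,x6} W45={x9}
C dims 5,5; δ0: rk 4, SNF 1^4
degree 0: 5−4−0 = 1 → Ȟ^0 ≅ Z
degree 1: 5−0−4 = 1 → Ȟ^1 ≅ Z
degree 2: 0−0−0 = 0 → Ȟ^2 ≅ 0


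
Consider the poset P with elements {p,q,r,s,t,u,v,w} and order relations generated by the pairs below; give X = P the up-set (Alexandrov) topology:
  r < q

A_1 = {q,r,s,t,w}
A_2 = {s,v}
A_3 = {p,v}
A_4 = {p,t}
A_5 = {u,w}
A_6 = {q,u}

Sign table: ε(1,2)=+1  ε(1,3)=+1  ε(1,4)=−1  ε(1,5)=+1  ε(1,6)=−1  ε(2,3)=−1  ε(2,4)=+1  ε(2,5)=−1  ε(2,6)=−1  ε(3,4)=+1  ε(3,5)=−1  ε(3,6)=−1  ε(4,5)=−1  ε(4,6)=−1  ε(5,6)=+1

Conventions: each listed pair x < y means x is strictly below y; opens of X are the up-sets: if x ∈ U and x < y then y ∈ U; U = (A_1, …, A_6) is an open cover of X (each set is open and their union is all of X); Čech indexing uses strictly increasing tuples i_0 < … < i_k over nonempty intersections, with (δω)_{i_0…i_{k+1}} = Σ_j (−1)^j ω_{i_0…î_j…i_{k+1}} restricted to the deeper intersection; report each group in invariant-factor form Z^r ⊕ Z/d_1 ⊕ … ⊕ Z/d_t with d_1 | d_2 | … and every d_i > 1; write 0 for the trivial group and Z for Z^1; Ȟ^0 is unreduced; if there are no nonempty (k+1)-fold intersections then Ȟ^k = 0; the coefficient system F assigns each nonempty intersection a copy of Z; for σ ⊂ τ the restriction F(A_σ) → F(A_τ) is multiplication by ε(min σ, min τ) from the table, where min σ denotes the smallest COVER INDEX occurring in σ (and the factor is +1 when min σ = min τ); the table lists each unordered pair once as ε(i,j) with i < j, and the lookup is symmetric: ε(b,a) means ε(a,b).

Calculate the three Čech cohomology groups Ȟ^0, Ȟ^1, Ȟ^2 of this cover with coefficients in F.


nonempty overlaps:
  A12={s} A14={t} A15={w} A16={q} A23={v} A34={p} A56={u}
C dims 6,7; δ0: rk 6, SNF 1^5·2
degree 0: 6−6−0 = 0 → Ȟ^0 ≅ 0
degree 1: 7−0−6 = 1 plus torsion [2] → Ȟ^1 ≅ Z ⊕ Z/2
degree 2: 0−0−0 = 0 → Ȟ^2 ≅ 0

Ȟ^0 = 0, Ȟ^1 = Z ⊕ Z/2, Ȟ^2 = 0


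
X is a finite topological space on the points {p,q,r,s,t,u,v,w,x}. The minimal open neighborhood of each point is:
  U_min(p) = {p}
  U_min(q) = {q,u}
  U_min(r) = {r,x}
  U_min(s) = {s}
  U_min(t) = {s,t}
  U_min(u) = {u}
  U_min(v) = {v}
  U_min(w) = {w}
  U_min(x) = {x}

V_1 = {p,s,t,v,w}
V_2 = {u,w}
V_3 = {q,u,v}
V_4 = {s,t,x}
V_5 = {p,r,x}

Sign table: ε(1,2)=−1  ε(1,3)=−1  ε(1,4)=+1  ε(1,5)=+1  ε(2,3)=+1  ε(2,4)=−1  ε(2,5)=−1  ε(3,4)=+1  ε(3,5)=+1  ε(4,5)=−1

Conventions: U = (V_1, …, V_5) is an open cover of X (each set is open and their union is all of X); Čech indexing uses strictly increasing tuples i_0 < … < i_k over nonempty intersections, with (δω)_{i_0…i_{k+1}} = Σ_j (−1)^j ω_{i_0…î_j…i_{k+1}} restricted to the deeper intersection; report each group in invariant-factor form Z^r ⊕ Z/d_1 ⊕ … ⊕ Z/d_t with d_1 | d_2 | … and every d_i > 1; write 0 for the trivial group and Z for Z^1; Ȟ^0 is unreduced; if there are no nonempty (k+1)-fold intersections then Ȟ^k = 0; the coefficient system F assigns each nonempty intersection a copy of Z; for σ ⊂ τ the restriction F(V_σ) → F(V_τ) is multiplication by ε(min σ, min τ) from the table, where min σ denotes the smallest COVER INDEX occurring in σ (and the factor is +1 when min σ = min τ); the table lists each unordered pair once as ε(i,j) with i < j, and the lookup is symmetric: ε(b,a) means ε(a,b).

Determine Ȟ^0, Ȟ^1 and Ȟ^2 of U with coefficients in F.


Ȟ^0(U;F) ≅ 0, Ȟ^1(U;F) ≅ Z ⊕ Z/2, Ȟ^2(U;F) ≅ 0

nerve simplices:
  V12={w} V13={v} V14={s,t} V15={p} V23={u} V45={x}
C dims 5,6; δ0: rk 5, SNF 1^4·2
degree 0: 5−5−0 = 0 → Ȟ^0 ≅ 0
degree 1: 6−0−5 = 1 plus torsion [2] → Ȟ^1 ≅ Z ⊕ Z/2
degree 2: 0−0−0 = 0 → Ȟ^2 ≅ 0


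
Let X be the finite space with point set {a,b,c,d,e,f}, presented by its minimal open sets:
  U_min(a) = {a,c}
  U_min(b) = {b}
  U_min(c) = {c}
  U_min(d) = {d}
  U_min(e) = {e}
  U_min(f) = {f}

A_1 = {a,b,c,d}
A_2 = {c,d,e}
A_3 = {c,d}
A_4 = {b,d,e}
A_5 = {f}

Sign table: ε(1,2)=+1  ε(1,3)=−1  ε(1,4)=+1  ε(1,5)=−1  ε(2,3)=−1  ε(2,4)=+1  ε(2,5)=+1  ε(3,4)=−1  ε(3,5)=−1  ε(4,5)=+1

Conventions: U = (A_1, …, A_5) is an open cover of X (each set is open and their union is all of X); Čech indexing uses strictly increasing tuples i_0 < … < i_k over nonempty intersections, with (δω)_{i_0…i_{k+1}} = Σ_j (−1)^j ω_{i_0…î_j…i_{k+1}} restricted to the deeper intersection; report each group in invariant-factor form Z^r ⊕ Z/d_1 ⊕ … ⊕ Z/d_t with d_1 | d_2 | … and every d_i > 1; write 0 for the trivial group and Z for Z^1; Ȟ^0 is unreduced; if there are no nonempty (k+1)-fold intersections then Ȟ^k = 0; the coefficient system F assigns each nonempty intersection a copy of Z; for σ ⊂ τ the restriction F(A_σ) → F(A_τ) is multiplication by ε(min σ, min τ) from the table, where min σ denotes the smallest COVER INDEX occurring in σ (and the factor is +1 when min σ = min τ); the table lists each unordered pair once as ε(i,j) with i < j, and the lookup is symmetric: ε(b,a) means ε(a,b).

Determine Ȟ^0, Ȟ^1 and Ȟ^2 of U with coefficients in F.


Ȟ^0(U;F) ≅ Z^2, Ȟ^1(U;F) ≅ 0, Ȟ^2(U;F) ≅ 0

nerve of the cover:
  A12={c,d} A13={c,d} A14={b,d} A23={c,d} A24={d,e} A34={d}
  A123={c,d} A124={d} A134={d} A234={d}
  A1234={d}
C dims 5,6,4,1; δ0: rk 3, SNF 1^3; δ1: rk 3, SNF 1^3; δ2: rk 1, SNF 1^1
Ȟ^0 = (5 − 3) − 0 = 2, so Ȟ^0 ≅ Z^2
Ȟ^1 = (6 − 3) − 3 = 0, so Ȟ^1 ≅ 0
Ȟ^2 = (4 − 1) − 3 = 0, so Ȟ^2 ≅ 0


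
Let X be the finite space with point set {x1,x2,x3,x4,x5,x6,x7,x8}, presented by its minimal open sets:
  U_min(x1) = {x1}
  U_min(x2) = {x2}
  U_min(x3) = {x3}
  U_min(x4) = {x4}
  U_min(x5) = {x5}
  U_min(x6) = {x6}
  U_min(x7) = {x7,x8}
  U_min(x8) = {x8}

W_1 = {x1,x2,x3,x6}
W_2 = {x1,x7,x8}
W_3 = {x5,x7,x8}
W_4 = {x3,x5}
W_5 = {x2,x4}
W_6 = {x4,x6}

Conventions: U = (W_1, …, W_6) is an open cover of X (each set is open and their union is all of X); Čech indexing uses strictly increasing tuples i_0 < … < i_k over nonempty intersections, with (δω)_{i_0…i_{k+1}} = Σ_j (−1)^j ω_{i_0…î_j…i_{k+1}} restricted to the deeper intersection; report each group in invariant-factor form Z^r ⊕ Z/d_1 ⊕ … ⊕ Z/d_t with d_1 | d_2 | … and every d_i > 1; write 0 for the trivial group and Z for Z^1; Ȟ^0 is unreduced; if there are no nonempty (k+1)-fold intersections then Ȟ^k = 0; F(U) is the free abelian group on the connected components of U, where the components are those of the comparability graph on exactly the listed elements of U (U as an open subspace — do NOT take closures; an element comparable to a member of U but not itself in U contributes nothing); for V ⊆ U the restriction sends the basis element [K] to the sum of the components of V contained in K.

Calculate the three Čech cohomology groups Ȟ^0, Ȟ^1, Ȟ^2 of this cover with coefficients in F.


nerve simplices:
  W12={x1} W14={x3} W15={x2} W16={x6} W23={x7,x8} W34={x5} W56={x4}
components per intersection:
  W1: {x1} {x2} {x3} {x6}
  W2: {x1} {x7,x8}
  W3: {x5} {x7,x8}
  W4: {x3} {x5}
  W5: {x2} {x4}
  W6: {x4} {x6}
  W12: {x1}
  W14: {x3}
  W15: {x2}
  W16: {x6}
  W23: {x7,x8}
  W34: {x5}
  W56: {x4}
C dims 14,7; δ0: rk 7, SNF 1^7
degree 0: 14−7−0 = 7 → Ȟ^0 ≅ Z^7
degree 1: 7−0−7 = 0 → Ȟ^1 ≅ 0
degree 2: 0−0−0 = 0 → Ȟ^2 ≅ 0

Ȟ^0 ≅ Z^7, Ȟ^1 ≅ 0 and Ȟ^2 ≅ 0


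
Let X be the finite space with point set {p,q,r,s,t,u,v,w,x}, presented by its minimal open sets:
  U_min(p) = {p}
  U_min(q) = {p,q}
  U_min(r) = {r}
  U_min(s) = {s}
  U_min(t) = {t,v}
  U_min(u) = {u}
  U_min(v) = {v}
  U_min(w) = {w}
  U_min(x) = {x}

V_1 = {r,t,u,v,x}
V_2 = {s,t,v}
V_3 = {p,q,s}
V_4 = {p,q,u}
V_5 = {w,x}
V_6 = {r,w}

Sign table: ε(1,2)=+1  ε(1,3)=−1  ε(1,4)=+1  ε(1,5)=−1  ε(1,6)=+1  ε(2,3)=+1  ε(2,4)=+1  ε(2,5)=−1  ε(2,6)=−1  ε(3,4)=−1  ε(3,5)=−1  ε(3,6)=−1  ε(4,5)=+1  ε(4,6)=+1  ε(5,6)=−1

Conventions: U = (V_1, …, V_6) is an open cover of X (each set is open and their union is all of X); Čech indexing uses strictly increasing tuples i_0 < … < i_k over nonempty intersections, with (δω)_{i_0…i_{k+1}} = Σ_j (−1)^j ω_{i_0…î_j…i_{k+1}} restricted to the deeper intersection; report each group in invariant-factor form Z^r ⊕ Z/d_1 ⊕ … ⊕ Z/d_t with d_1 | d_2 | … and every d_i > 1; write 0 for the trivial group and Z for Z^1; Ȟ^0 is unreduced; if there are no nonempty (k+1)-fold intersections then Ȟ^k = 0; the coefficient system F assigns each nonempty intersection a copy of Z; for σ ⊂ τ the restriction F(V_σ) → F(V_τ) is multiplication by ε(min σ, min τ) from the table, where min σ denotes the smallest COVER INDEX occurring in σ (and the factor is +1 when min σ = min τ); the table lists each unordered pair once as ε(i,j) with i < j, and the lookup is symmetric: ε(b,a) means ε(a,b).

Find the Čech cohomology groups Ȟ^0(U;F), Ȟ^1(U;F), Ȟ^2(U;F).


intersection data:
  V12={t,v} V14={u} V15={x} V16={r} V23={s} V34={p,q} V56={w}
C dims 6,7; δ0: rk 6, SNF 1^5·2
Ȟ^0 = (6 − 6) − 0 = 0, so Ȟ^0 ≅ 0
Ȟ^1 = (7 − 0) − 6 = 1 plus torsion [2], so Ȟ^1 ≅ Z ⊕ Z/2
Ȟ^2 = (0 − 0) − 0 = 0, so Ȟ^2 ≅ 0

Ȟ^0 = 0, Ȟ^1 = Z ⊕ Z/2 and Ȟ^2 = 0


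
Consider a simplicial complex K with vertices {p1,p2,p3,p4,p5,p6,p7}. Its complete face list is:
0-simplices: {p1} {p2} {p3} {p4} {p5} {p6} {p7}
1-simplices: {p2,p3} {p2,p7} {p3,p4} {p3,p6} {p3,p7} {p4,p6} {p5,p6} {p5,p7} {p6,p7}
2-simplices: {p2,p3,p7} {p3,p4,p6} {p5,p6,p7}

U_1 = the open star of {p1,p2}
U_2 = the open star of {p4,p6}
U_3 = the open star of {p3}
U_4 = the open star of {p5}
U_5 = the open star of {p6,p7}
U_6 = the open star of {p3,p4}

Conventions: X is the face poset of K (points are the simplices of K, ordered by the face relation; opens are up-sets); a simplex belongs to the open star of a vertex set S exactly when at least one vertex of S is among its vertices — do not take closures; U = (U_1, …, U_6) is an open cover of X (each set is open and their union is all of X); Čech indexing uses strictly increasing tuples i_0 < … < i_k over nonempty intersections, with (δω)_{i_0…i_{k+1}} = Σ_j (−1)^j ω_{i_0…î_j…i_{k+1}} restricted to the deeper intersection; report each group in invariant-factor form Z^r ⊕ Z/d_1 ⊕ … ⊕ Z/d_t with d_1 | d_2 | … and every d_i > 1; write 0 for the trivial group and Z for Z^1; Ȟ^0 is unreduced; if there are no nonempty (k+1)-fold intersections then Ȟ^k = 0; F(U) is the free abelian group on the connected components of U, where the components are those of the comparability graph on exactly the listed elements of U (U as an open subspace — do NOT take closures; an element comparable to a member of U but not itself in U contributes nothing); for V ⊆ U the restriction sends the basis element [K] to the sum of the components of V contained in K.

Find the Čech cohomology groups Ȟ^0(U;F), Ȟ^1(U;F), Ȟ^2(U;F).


Ȟ^0 = Z^2, Ȟ^1 = Z and Ȟ^2 = 0

nonempty intersections:
  U1={{p1},{p2},{p2,p3},{p2,p7},{p2,p3,p7}} U2={{p4},{p6},{p3,p4},{p3,p6},{p4,p6},{p5,p6},{p6,p7},{p3,p4,p6},{p5,p6,p7}} U3={{p3},{p2,p3},{p3,p4},{p3,p6},{p3,p7},{p2,p3,p7},{p3,p4,p6}} U4={{p5},{p5,p6},{p5,p7},{p5,p6,p7}} U5={{p6},{p7},{p2,p7},{p3,p6},{p3,p7},{p4,p6},{p5,p6},{p5,p7},{p6,p7},{p2,p3,p7},{p3,p4,p6},{p5,p6,p7}} U6={{p3},{p4},{p2,p3},{p3,p4},{p3,p6},{p3,p7},{p4,p6},{p2,p3,p7},{p3,p4,p6}}
  U13={{p2,p3},{p2,p3,p7}} U15={{p2,p7},{p2,p3,p7}} U16={{p2,p3},{p2,p3,p7}} U23={{p3,p4},{p3,p6},{p3,p4,p6}} U24={{p5,p6},{p5,p6,p7}} U25={{p6},{p3,p6},{p4,p6},{p5,p6},{p6,p7},{p3,p4,p6},{p5,p6,p7}} U26={{p4},{p3,p4},{p3,p6},{p4,p6},{p3,p4,p6}} U35={{p3,p6},{p3,p7},{p2,p3,p7},{p3,p4,p6}} U36={{p3},{p2,p3},{p3,p4},{p3,p6},{p3,p7},{p2,p3,p7},{p3,p4,p6}} U45={{p5,p6},{p5,p7},{p5,p6,p7}} U56={{p3,p6},{p3,p7},{p4,p6},{p2,p3,p7},{p3,p4,p6}}
  U135={{p2,p3,p7}} U136={{p2,p3},{p2,p3,p7}} U156={{p2,p3,p7}} U235={{p3,p6},{p3,p4,p6}} U236={{p3,p4},{p3,p6},{p3,p4,p6}} U245={{p5,p6},{p5,p6,p7}} U256={{p3,p6},{p4,p6},{p3,p4,p6}} U356={{p3,p6},{p3,p7},{p2,p3,p7},{p3,p4,p6}}
  U1356={{p2,p3,p7}} U2356={{p3,p6},{p3,p4,p6}}
components per intersection:
  U1: {{p1}} {{p2},{p2,p3},{p2,p7},{p2,p3,p7}}
  U2: {{p4},{p6},{p3,p4},{p3,p6},{p4,p6},{p5,p6},{p6,p7},{p3,p4,p6},{p5,p6,p7}}
  U3: {{p3},{p2,p3},{p3,p4},{p3,p6},{p3,p7},{p2,p3,p7},{p3,p4,p6}}
  U4: {{p5},{p5,p6},{p5,p7},{p5,p6,p7}}
  U5: {{p6},{p7},{p2,p7},{p3,p6},{p3,p7},{p4,p6},{p5,p6},{p5,p7},{p6,p7},{p2,p3,p7},{p3,p4,p6},{p5,p6,p7}}
  U6: {{p3},{p4},{p2,p3},{p3,p4},{p3,p6},{p3,p7},{p4,p6},{p2,p3,p7},{p3,p4,p6}}
  U13: {{p2,p3},{p2,p3,p7}}
  U15: {{p2,p7},{p2,p3,p7}}
  U16: {{p2,p3},{p2,p3,p7}}
  U23: {{p3,p4},{p3,p6},{p3,p4,p6}}
  U24: {{p5,p6},{p5,p6,p7}}
  U25: {{p6},{p3,p6},{p4,p6},{p5,p6},{p6,p7},{p3,p4,p6},{p5,p6,p7}}
  U26: {{p4},{p3,p4},{p3,p6},{p4,p6},{p3,p4,p6}}
  U35: {{p3,p6},{p3,p4,p6}} {{p3,p7},{p2,p3,p7}}
  U36: {{p3},{p2,p3},{p3,p4},{p3,p6},{p3,p7},{p2,p3,p7},{p3,p4,p6}}
  U45: {{p5,p6},{p5,p7},{p5,p6,p7}}
  U56: {{p3,p6},{p4,p6},{p3,p4,p6}} {{p3,p7},{p2,p3,p7}}
  U135: {{p2,p3,p7}}
  U136: {{p2,p3},{p2,p3,p7}}
  U156: {{p2,p3,p7}}
  U235: {{p3,p6},{p3,p4,p6}}
  U236: {{p3,p4},{p3,p6},{p3,p4,p6}}
  U245: {{p5,p6},{p5,p6,p7}}
  U256: {{p3,p6},{p4,p6},{p3,p4,p6}}
  U356: {{p3,p6},{p3,p4,p6}} {{p3,p7},{p2,p3,p7}}
  U1356: {{p2,p3,p7}}
  U2356: {{p3,p6},{p3,p4,p6}}
C dims 7,13,9,2; δ0: rk 5, SNF 1^5; δ1: rk 7, SNF 1^7; δ2: rk 2, SNF 1^2
Ȟ^0: (7−5)−0=2 ⇒ Z^2
Ȟ^1: (13−7)−5=1 ⇒ Z
Ȟ^2: (9−2)−7=0 ⇒ 0


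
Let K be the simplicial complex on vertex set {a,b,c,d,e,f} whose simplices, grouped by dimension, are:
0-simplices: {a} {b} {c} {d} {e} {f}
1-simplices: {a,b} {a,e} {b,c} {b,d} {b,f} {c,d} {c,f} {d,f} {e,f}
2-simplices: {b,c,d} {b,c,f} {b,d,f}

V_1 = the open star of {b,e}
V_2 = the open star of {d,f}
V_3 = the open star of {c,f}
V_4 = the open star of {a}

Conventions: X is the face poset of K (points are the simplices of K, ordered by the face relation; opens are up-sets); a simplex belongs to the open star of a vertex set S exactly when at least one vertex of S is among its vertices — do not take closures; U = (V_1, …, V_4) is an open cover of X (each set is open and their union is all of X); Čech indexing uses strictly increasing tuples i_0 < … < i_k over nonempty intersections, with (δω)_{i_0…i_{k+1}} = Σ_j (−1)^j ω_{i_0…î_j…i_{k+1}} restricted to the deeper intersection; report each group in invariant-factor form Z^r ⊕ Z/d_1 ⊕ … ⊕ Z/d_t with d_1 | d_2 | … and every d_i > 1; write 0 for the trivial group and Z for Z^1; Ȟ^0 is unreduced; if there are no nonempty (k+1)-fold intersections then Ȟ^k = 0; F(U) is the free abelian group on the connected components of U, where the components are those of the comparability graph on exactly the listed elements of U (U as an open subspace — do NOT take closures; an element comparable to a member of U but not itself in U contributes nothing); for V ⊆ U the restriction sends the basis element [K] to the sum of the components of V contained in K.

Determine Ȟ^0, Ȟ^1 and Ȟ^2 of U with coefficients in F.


Ȟ^0 = Z; Ȟ^1 = Z; Ȟ^2 = 0

nonempty intersections:
  V1={{b},{e},{a,b},{a,e},{b,c},{b,d},{b,f},{e,f},{b,c,d},{b,c,f},{b,d,f}} V2={{d},{f},{b,d},{b,f},{c,d},{c,f},{d,f},{e,f},{b,c,d},{b,c,f},{b,d,f}} V3={{c},{f},{b,c},{b,f},{c,d},{c,f},{d,f},{e,f},{b,c,d},{b,c,f},{b,d,f}} V4={{a},{a,b},{a,e}}
  V12={{b,d},{b,f},{e,f},{b,c,d},{b,c,f},{b,d,f}} V13={{b,c},{b,f},{e,f},{b,c,d},{b,c,f},{b,d,f}} V14={{a,b},{a,e}} V23={{f},{b,f},{c,d},{c,f},{d,f},{e,f},{b,c,d},{b,c,f},{b,d,f}}
  V123={{b,f},{e,f},{b,c,d},{b,c,f},{b,d,f}}
components per intersection:
  V1: {{b},{a,b},{b,c},{b,d},{b,f},{b,c,d},{b,c,f},{b,d,f}} {{e},{a,e},{e,f}}
  V2: {{d},{f},{b,d},{b,f},{c,d},{c,f},{d,f},{e,f},{b,c,d},{b,c,f},{b,d,f}}
  V3: {{c},{f},{b,c},{b,f},{c,d},{c,f},{d,f},{e,f},{b,c,d},{b,c,f},{b,d,f}}
  V4: {{a},{a,b},{a,e}}
  V12: {{b,d},{b,f},{b,c,d},{b,c,f},{b,d,f}} {{e,f}}
  V13: {{b,c},{b,f},{b,c,d},{b,c,f},{b,d,f}} {{e,f}}
  V14: {{a,b}} {{a,e}}
  V23: {{f},{b,f},{c,f},{d,f},{e,f},{b,c,f},{b,d,f}} {{c,d},{b,c,d}}
  V123: {{b,f},{b,c,f},{b,d,f}} {{e,f}} {{b,c,d}}
C dims 5,8,3; δ0: rk 4, SNF 1^4; δ1: rk 3, SNF 1^3
Ȟ^0: (5−4)−0=1 ⇒ Z
Ȟ^1: (8−3)−4=1 ⇒ Z
Ȟ^2: (3−0)−3=0 ⇒ 0


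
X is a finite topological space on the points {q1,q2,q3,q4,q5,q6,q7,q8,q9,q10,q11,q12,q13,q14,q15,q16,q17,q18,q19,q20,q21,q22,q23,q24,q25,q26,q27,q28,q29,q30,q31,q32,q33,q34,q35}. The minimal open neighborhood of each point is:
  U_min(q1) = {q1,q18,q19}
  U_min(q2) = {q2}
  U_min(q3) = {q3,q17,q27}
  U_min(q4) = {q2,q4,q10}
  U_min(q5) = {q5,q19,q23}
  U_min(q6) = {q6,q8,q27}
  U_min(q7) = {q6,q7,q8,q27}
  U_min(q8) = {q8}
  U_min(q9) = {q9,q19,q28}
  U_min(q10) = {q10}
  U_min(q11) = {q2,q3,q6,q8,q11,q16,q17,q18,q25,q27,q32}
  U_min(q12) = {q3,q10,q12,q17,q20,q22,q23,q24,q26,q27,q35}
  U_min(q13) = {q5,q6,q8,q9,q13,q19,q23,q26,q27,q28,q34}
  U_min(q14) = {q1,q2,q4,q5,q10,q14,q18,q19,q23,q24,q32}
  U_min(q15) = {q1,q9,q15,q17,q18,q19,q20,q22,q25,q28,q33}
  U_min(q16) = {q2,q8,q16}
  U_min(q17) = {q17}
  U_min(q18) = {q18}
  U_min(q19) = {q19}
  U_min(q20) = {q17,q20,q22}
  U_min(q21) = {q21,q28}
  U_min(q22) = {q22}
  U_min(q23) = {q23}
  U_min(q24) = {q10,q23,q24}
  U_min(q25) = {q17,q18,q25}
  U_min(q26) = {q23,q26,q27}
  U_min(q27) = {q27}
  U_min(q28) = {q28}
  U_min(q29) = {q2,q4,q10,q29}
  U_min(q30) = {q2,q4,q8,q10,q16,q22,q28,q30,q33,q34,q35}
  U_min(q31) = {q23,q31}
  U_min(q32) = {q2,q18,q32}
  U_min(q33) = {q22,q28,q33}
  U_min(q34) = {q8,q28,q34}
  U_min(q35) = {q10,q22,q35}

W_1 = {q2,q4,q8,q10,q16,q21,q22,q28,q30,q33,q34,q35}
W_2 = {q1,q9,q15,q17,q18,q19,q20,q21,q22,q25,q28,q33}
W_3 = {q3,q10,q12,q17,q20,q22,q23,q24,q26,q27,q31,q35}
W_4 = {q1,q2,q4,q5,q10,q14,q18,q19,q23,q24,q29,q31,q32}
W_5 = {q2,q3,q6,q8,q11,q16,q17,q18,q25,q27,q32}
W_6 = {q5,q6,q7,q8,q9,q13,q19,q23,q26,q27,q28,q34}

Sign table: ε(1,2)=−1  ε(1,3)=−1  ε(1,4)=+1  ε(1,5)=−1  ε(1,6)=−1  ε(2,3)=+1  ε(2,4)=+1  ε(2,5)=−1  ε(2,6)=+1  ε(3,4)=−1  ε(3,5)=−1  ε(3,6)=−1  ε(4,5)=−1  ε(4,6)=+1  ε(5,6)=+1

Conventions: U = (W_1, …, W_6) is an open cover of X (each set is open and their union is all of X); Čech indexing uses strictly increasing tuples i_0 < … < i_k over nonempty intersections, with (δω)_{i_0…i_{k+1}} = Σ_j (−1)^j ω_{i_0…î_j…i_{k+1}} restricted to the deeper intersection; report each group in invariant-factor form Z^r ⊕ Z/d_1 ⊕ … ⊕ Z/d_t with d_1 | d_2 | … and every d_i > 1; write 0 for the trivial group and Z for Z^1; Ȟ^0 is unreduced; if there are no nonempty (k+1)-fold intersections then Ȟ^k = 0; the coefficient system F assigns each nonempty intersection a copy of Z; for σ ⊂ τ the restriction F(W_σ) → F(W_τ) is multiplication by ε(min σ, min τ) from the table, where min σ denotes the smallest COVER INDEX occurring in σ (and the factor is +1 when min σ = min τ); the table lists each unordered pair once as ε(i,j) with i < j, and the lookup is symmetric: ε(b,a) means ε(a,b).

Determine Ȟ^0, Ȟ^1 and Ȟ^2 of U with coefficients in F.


nerve of the cover:
  W12={q21,q22,q28,q33} W13={q10,q22,q35} W14={q2,q4,q10} W15={q2,q8,q16} W16={q8,q28,q34} W23={q17,q20,q22} W24={q1,q18,q19} W25={q17,q18,q25} W26={q9,q19,q28} W34={q10,q23,q24,q31} W35={q3,q17,q27} W36={q23,q26,q27} W45={q2,q18,q32} W46={q5,q19,q23} W56={q6,q8,q27}
  W123={q22} W126={q28} W134={q10} W145={q2} W156={q8} W235={q17} W245={q18} W246={q19} W346={q23} W356={q27}
C dims 6,15,10; δ0: rk 6, SNF 1^5·2; δ1: rk 9, SNF 1^9
Ȟ^0 = (6 − 6) − 0 = 0, so Ȟ^0 ≅ 0
Ȟ^1 = (15 − 9) − 6 = 0 plus torsion [2], so Ȟ^1 ≅ Z/2
Ȟ^2 = (10 − 0) − 9 = 1, so Ȟ^2 ≅ Z

Ȟ^0(U;F) ≅ 0,  Ȟ^1(U;F) ≅ Z/2,  Ȟ^2(U;F) ≅ Z


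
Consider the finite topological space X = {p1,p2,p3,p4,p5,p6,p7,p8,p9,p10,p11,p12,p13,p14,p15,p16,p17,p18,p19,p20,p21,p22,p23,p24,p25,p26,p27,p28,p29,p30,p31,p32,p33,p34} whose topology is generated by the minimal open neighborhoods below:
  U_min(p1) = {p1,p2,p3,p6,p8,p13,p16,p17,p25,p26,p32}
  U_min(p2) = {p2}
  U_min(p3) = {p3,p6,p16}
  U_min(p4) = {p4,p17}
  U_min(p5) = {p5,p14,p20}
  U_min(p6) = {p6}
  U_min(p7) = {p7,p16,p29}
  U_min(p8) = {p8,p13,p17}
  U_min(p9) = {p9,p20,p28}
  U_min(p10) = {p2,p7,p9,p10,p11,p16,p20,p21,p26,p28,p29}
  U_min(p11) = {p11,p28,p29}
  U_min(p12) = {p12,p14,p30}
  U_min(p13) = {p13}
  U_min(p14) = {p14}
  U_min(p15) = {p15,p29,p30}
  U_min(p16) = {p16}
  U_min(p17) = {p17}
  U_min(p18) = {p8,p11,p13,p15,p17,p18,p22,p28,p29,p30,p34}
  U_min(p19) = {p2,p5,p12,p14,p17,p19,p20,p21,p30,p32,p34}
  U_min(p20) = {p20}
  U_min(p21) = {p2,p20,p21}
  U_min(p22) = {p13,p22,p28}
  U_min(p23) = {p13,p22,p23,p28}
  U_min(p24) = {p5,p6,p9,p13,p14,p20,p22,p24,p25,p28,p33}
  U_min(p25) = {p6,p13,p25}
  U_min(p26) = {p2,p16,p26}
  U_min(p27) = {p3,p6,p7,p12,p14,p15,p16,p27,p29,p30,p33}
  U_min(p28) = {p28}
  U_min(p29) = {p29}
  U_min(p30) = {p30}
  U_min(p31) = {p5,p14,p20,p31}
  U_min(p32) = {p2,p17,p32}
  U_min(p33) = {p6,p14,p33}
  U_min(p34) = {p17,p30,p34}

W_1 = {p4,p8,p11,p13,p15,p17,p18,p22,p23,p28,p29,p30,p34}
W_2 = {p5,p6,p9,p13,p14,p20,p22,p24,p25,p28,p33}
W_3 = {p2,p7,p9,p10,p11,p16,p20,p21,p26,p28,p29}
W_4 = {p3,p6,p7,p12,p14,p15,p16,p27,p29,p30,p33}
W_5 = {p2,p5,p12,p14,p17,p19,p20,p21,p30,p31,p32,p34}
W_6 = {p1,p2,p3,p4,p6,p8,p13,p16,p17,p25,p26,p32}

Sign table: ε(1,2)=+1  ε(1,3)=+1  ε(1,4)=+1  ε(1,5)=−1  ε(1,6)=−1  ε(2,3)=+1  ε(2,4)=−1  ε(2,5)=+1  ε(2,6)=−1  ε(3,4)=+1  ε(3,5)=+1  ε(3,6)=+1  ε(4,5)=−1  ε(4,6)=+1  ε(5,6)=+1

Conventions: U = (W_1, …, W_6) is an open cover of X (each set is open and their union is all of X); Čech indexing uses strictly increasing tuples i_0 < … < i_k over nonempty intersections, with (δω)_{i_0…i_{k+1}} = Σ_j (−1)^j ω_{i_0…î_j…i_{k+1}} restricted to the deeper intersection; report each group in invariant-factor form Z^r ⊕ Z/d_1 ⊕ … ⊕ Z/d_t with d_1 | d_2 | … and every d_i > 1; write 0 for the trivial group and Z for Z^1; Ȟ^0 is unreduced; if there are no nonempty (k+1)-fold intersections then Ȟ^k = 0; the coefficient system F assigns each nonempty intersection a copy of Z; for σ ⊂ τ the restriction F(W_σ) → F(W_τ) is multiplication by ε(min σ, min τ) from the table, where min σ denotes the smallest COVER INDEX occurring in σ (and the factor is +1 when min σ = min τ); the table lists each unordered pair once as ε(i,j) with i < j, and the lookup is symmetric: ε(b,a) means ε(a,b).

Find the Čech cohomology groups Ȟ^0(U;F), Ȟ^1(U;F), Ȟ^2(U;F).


nonempty intersections:
  W12={p13,p22,p28} W13={p11,p28,p29} W14={p15,p29,p30} W15={p17,p30,p34} W16={p4,p8,p13,p17} W23={p9,p20,p28} W24={p6,p14,p33} W25={p5,p14,p20} W26={p6,p13,p25} W34={p7,p16,p29} W35={p2,p20,p21} W36={p2,p16,p26} W45={p12,p14,p30} W46={p3,p6,p16} W56={p2,p17,p32}
  W123={p28} W126={p13} W134={p29} W145={p30} W156={p17} W235={p20} W245={p14} W246={p6} W346={p16} W356={p2}
C dims 6,15,10; δ0: rk 6, SNF 1^5·2; δ1: rk 9, SNF 1^9
Ȟ^0: (6−6)−0=0 ⇒ 0
Ȟ^1: (15−9)−6=0 plus torsion [2] ⇒ Z/2
Ȟ^2: (10−0)−9=1 ⇒ Z

Ȟ^0 = 0, Ȟ^1 = Z/2 and Ȟ^2 = Z


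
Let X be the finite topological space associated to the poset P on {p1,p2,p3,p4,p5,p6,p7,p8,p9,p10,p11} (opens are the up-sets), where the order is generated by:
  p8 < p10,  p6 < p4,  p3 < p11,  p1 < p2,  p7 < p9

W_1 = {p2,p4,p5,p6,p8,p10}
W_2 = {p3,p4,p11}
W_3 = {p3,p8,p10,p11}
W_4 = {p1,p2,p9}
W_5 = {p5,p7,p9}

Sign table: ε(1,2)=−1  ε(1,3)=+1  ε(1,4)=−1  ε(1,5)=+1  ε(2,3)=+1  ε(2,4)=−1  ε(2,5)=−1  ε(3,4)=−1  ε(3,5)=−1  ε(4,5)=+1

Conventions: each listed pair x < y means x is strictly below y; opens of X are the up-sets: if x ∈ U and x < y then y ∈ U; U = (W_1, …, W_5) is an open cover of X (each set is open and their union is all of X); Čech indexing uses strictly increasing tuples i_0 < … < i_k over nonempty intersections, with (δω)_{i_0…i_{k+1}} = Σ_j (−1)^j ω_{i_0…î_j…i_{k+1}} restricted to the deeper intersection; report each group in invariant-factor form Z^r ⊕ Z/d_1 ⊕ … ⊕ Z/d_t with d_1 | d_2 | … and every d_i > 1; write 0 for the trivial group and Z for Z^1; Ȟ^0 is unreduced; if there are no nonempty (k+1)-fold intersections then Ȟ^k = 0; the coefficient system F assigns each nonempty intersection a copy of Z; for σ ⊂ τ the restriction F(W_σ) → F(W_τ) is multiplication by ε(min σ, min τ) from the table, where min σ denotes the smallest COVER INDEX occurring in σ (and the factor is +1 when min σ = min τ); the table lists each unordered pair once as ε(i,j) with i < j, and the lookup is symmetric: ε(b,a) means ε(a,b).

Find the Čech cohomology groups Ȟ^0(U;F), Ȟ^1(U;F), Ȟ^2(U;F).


nerve of the cover:
  W12={p4} W13={p8,p10} W14={p2} W15={p5} W23={p3,p11} W45={p9}
C dims 5,6; δ0: rk 5, SNF 1^4·2
Ȟ^0 = (5 − 5) − 0 = 0, so Ȟ^0 ≅ 0
Ȟ^1 = (6 − 0) − 5 = 1 plus torsion [2], so Ȟ^1 ≅ Z ⊕ Z/2
Ȟ^2 = (0 − 0) − 0 = 0, so Ȟ^2 ≅ 0

Ȟ^0 ≅ 0; Ȟ^1 ≅ Z ⊕ Z/2; Ȟ^2 ≅ 0


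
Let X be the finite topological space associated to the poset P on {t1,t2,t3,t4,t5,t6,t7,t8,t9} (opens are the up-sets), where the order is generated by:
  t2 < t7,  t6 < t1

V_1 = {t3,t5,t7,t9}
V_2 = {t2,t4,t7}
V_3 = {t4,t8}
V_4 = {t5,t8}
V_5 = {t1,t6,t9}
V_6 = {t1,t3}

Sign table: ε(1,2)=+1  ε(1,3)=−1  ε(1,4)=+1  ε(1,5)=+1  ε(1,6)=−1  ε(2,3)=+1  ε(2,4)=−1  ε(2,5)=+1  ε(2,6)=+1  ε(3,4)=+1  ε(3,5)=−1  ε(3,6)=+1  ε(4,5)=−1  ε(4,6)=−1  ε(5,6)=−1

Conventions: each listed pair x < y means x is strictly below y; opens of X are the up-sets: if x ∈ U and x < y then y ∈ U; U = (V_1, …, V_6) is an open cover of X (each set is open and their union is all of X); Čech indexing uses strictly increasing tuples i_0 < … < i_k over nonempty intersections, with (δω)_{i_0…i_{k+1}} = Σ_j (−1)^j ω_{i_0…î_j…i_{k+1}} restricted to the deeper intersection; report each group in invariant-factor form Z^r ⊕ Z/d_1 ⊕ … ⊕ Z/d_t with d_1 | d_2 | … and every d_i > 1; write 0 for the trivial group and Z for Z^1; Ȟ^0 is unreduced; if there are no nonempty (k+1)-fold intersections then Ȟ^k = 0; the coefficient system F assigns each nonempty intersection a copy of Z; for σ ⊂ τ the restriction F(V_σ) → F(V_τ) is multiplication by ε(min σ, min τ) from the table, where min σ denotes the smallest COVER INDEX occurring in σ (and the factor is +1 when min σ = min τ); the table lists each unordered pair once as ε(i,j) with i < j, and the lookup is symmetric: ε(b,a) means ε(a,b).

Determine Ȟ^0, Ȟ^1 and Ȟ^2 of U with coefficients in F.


intersection data:
  V12={t7} V14={t5} V15={t9} V16={t3} V23={t4} V34={t8} V56={t1}
C dims 6,7; δ0: rk 5, SNF 1^5
Ȟ^0 = (6 − 5) − 0 = 1, so Ȟ^0 ≅ Z
Ȟ^1 = (7 − 0) − 5 = 2, so Ȟ^1 ≅ Z^2
Ȟ^2 = (0 − 0) − 0 = 0, so Ȟ^2 ≅ 0

Ȟ^0 = Z,  Ȟ^1 = Z^2,  Ȟ^2 = 0


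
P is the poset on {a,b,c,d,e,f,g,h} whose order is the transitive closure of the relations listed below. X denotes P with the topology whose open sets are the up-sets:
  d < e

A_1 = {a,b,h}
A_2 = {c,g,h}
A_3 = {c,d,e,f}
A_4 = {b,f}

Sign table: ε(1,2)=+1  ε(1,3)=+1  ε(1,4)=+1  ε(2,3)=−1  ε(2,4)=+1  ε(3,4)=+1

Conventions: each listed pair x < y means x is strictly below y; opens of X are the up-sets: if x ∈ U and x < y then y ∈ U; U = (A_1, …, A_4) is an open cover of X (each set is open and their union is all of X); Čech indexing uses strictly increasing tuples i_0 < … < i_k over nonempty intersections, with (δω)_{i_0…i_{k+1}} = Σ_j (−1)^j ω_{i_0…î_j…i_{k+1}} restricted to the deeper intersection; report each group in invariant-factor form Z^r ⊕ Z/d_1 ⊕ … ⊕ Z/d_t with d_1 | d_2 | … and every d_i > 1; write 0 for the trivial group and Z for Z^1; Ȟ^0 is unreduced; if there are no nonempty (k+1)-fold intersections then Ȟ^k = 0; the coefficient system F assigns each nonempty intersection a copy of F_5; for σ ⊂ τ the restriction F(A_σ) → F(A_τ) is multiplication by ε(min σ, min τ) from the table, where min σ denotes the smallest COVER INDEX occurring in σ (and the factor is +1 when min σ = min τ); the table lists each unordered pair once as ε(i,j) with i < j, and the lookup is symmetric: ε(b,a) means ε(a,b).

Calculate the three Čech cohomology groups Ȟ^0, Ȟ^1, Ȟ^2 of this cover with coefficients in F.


Ȟ^0(U;F) ≅ 0, Ȟ^1(U;F) ≅ 0 and Ȟ^2(U;F) ≅ 0

nonempty overlaps:
  A12={h} A14={b} A23={c} A34={f}
C dims 4,4; δ0: rk_F5 4
degree 0: 4−4−0 = 0 → Ȟ^0 ≅ 0
degree 1: 4−0−4 = 0 → Ȟ^1 ≅ 0
degree 2: 0−0−0 = 0 → Ȟ^2 ≅ 0
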